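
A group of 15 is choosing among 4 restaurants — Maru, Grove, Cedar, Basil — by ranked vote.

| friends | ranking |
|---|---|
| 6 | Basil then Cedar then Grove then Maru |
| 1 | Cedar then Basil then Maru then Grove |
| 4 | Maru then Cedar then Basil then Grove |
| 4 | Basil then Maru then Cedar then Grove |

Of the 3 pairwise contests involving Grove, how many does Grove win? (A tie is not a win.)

Grove against each rival (15 friends):
Grove vs Maru: Maru, 9–6.
Grove vs Cedar: 0 for Grove, 15 for Cedar — Cedar by 15–0.
Grove vs Basil: Basil wins 15–0.
Grove beats no one; loses to Maru, Cedar, Basil — 0 pairwise wins.

0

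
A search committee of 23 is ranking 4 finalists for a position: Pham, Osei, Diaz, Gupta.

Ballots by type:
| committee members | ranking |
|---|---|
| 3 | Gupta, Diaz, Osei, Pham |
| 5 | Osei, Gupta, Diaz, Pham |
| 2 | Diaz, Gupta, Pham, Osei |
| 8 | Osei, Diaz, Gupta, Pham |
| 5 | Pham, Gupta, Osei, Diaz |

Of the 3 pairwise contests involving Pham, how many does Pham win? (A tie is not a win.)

0

Pham against each rival (23 committee members):
Pham vs Osei: 7 to 16, Osei.
Pham vs Diaz: 5 for Pham, 18 for Diaz — Diaz by 18–5.
Pham vs Gupta: Pham preferred on 5 ballots; Gupta wins 18–5.
Pham beats no one; loses to Osei, Diaz, Gupta — 0 pairwise wins.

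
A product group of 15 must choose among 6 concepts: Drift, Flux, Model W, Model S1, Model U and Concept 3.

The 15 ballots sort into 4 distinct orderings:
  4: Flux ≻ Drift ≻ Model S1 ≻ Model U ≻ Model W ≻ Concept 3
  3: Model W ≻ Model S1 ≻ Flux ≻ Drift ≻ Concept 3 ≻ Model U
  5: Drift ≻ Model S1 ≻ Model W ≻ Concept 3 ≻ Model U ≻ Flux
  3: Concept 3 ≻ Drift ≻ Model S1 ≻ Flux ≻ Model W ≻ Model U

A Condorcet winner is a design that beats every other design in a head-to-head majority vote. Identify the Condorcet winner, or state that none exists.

Head-to-head results (15 engineers):
Drift vs Flux: Drift wins 8–7.
Drift vs Model W: Drift, 12–3.
Drift vs Model S1: Drift preferred on 4+5+3 = 12 ballots; Drift wins 12–3.
Drift vs Model U: 4+3+5+3 = 15 for Drift, 0 for Model U — Drift by 15–0.
Drift vs Concept 3: Drift wins 12–3.
Flux vs Model W: Model W, 8–7.
Flux vs Model S1: Model S1, 11–4.
Flux vs Model U: Flux wins 10–5.
Flux vs Concept 3: Flux is ranked higher on 4+3 = 7 ballots, Concept 3 on 8. Concept 3 wins 8–7.
Model W vs Model S1: 3 for Model W, 12 for Model S1 — Model S1 by 12–3.
Model W vs Model U: Model W wins 11–4.
Model W–Concept 3: Model W 12–3.
Model S1 vs Model U: Model S1 wins 15–0.
Model S1 vs Concept 3: 4+3+5 = 12 for Model S1, 3 for Concept 3 — Model S1 by 12–3.
Model U vs Concept 3: 4 for Model U, 11 for Concept 3 — Concept 3 by 11–4.
Only Drift has no losses; Drift is the Condorcet winner.

Drift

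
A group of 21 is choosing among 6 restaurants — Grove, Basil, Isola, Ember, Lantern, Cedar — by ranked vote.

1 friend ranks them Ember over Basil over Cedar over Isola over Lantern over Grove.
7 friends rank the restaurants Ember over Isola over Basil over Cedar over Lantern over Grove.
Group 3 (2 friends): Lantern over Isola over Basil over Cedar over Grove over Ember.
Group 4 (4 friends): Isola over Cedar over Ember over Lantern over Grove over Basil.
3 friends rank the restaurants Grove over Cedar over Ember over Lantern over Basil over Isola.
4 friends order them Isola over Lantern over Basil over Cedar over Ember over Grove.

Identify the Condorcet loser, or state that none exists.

Head-to-head results (21 friends):
Grove vs Basil: Basil wins 14–7.
Grove–Isola: Isola 18–3.
Grove vs Ember: Ember wins 16–5.
Grove–Lantern: Lantern 18–3.
Grove vs Cedar: Grove is ranked higher on 3 ballots, Cedar on 18. Cedar wins 18–3.
Basil vs Isola: Isola wins 17–4.
Basil vs Ember: 2+4 = 6 for Basil, 15 for Ember — Ember by 15–6.
Basil vs Lantern: 1+7 = 8 for Basil, 13 for Lantern — Lantern by 13–8.
Basil vs Cedar: Basil, 14–7.
Isola vs Ember: Ember, 11–10.
Isola–Lantern: Isola 16–5.
Isola–Cedar: Isola 17–4.
Ember vs Lantern: 1+7+4+3 = 15 for Ember, 6 for Lantern — Ember by 15–6.
Ember vs Cedar: 8 to 13, Cedar.
Lantern vs Cedar: Cedar, 15–6.
Grove loses to every other restaurant — it is the Condorcet loser.

Grove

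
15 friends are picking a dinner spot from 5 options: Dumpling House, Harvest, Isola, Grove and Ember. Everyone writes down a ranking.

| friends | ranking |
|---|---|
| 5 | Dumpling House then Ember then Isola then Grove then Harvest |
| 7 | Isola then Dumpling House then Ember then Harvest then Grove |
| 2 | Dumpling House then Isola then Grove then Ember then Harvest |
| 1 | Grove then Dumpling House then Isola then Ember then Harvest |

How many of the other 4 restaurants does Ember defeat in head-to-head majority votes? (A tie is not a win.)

Ember against each rival (15 friends):
Ember vs Dumpling House: Ember preferred on 0 ballots; Dumpling House wins 15–0.
Ember vs Harvest: Ember, 15–0.
Ember vs Isola: 5 to 10, Isola.
Ember–Grove: Ember 12–3.
Ember beats Harvest, Grove; loses to Dumpling House, Isola — 2 pairwise wins.

2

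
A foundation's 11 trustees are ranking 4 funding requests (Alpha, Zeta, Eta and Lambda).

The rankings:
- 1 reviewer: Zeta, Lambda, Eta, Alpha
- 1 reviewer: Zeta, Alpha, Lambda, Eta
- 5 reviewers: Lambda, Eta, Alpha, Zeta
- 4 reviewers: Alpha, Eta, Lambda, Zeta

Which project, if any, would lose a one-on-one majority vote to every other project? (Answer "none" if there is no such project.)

Zeta

Pairwise majorities:
Alpha–Zeta: Alpha 9–2.
Alpha vs Eta: Eta, 6–5.
Alpha vs Lambda: 1+4 = 5 for Alpha, 6 for Lambda — Lambda by 6–5.
Zeta vs Eta: 1+1 = 2 for Zeta, 9 for Eta — Eta by 9–2.
Zeta vs Lambda: Zeta preferred on 1+1 = 2 ballots; Lambda wins 9–2.
Eta–Lambda: Lambda 7–4.
Only Zeta has no wins; Zeta is the Condorcet loser.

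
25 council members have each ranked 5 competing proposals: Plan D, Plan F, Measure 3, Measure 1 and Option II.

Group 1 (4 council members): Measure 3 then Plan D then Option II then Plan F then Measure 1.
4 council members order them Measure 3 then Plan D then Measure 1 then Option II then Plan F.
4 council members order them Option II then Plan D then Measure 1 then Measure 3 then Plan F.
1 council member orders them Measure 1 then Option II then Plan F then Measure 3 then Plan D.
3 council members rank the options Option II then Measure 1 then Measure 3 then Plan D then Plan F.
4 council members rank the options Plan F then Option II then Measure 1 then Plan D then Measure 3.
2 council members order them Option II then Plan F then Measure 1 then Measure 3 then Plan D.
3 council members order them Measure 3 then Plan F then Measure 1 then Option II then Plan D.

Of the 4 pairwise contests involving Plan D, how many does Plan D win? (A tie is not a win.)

Plan D against each rival (25 council members):
Plan D vs Plan F: 15 to 10, Plan D.
Plan D vs Measure 3: Plan D preferred on 4+4 = 8 ballots; Measure 3 wins 17–8.
Plan D vs Measure 1: 12 to 13, Measure 1.
Plan D vs Option II: 4+4 = 8 for Plan D, 17 for Option II — Option II by 17–8.
Plan D beats Plan F; loses to Measure 3, Measure 1, Option II — 1 pairwise win.

1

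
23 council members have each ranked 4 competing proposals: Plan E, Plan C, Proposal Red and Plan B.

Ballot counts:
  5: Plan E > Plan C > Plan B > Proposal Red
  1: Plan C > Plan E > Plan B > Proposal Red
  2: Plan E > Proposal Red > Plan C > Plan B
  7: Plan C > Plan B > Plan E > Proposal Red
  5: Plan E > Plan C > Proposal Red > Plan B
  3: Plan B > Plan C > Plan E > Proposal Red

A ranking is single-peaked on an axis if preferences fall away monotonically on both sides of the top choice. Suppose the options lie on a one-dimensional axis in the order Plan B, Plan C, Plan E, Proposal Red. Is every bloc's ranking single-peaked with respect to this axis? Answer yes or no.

Axis positions: Plan B=1, Plan C=2, Plan E=3, Proposal Red=4.
Bloc 1 (peak Plan E at position 3): ranking walks positions 3-2-1-4, expanding outward from the peak — single-peaked.
Bloc 2 (peak Plan C at position 2): ranking walks positions 2-3-1-4, expanding outward from the peak — single-peaked.
Bloc 3 (peak Plan E at position 3): ranking walks positions 3-4-2-1, expanding outward from the peak — single-peaked.
Bloc 4 (peak Plan C at position 2): ranking walks positions 2-1-3-4, expanding outward from the peak — single-peaked.
Bloc 5 (peak Plan E at position 3): ranking walks positions 3-2-4-1, expanding outward from the peak — single-peaked.
Bloc 6 (peak Plan B at position 1): ranking walks positions 1-2-3-4, expanding outward from the peak — single-peaked.
Every ranking is single-peaked on this axis.

yes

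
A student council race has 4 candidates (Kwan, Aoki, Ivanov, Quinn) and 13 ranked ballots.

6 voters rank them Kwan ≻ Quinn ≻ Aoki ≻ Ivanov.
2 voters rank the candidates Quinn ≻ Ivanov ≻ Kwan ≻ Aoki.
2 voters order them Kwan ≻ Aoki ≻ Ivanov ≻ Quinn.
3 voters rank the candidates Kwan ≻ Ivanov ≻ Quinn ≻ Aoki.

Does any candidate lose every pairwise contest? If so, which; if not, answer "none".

Pairwise majorities:
Kwan vs Aoki: Kwan wins 13–0.
Kwan vs Ivanov: Kwan wins 11–2.
Kwan vs Quinn: 6+2+3 = 11 for Kwan, 2 for Quinn — Kwan by 11–2.
Aoki vs Ivanov: Aoki wins 8–5.
Aoki vs Quinn: Quinn, 11–2.
Ivanov vs Quinn: Quinn, 8–5.
Only Ivanov has no wins; Ivanov is the Condorcet loser.

Ivanov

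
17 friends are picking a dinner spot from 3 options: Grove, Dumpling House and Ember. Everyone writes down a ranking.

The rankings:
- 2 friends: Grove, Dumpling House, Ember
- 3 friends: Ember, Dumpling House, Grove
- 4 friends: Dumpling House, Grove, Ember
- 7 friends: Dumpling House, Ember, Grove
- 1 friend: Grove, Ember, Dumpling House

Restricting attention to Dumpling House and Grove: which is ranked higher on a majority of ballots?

Dumpling House

Ballots ranking Dumpling House above Grove: 3 + 4 + 7 = 14.
Ballots ranking Grove above Dumpling House: 17 − 14 = 3.
Dumpling House wins the head-to-head 14–3.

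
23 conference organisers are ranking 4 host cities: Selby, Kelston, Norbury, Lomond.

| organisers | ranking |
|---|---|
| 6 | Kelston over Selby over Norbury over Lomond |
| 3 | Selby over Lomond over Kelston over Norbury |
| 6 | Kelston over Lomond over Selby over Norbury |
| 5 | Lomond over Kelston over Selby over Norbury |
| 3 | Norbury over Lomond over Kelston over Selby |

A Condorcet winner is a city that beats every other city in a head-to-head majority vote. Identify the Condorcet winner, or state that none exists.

Check each pair by majority over 23 ballots:
Selby vs Kelston: Selby is ranked higher on 3 ballots, Kelston on 20. Kelston wins 20–3.
Selby vs Norbury: Selby wins 20–3.
Selby–Lomond: Lomond 14–9.
Kelston vs Norbury: 6+3+6+5 = 20 for Kelston, 3 for Norbury — Kelston by 20–3.
Kelston vs Lomond: 6+6 = 12 for Kelston, 11 for Lomond — Kelston by 12–11.
Norbury vs Lomond: Lomond, 14–9.
Kelston beats each of Selby, Norbury, Lomond — Kelston is the Condorcet winner.

Kelston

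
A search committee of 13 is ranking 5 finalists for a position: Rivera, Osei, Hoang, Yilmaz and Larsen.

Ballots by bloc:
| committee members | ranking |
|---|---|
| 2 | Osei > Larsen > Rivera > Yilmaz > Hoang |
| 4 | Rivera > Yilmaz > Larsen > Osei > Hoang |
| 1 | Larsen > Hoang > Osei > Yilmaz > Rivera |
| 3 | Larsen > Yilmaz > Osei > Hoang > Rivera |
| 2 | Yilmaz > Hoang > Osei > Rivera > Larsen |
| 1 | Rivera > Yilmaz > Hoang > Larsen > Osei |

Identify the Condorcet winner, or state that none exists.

Check each pair by majority over 13 ballots:
Rivera vs Osei: 5 to 8, Osei.
Rivera vs Hoang: Rivera, 7–6.
Rivera vs Yilmaz: Rivera, 7–6.
Rivera vs Larsen: Rivera, 7–6.
Osei vs Hoang: Osei, 9–4.
Osei–Yilmaz: Yilmaz 10–3.
Osei vs Larsen: 4 to 9, Larsen.
Hoang vs Yilmaz: Yilmaz, 12–1.
Hoang vs Larsen: 2+1 = 3 for Hoang, 10 for Larsen — Larsen by 10–3.
Yilmaz vs Larsen: Yilmaz, 7–6.
No candidate is unbeaten: Rivera loses to Osei; Osei loses to Yilmaz; Hoang loses to Rivera; Yilmaz loses to Rivera; Larsen loses to Rivera. In particular Rivera > Yilmaz > Osei > Rivera is a majority cycle — no Condorcet winner exists.

none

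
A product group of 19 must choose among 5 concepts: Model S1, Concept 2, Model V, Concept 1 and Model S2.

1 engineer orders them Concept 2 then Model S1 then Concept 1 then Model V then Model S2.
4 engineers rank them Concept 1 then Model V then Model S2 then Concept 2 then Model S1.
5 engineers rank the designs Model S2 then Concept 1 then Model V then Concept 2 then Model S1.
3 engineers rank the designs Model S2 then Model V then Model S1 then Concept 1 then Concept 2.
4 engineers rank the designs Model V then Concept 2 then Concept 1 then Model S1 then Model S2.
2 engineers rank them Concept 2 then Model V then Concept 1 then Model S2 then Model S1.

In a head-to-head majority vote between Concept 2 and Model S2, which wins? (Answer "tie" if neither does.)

Ballots ranking Concept 2 above Model S2: 1 + 4 + 2 = 7.
Ballots ranking Model S2 above Concept 2: 19 − 7 = 12.
Model S2 wins the head-to-head 12–7.

Model S2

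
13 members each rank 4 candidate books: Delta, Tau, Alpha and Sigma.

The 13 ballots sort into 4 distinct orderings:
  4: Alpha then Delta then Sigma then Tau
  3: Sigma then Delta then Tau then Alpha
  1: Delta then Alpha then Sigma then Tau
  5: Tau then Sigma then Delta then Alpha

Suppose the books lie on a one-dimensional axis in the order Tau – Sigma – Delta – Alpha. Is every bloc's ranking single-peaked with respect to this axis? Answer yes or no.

yes

Axis positions: Tau=1, Sigma=2, Delta=3, Alpha=4.
Bloc 1 (peak Alpha at position 4): ranking walks positions 4-3-2-1, expanding outward from the peak — single-peaked.
Bloc 2 (peak Sigma at position 2): ranking walks positions 2-3-1-4, expanding outward from the peak — single-peaked.
Bloc 3 (peak Delta at position 3): ranking walks positions 3-4-2-1, expanding outward from the peak — single-peaked.
Bloc 4 (peak Tau at position 1): ranking walks positions 1-2-3-4, expanding outward from the peak — single-peaked.
Every ranking is single-peaked on this axis.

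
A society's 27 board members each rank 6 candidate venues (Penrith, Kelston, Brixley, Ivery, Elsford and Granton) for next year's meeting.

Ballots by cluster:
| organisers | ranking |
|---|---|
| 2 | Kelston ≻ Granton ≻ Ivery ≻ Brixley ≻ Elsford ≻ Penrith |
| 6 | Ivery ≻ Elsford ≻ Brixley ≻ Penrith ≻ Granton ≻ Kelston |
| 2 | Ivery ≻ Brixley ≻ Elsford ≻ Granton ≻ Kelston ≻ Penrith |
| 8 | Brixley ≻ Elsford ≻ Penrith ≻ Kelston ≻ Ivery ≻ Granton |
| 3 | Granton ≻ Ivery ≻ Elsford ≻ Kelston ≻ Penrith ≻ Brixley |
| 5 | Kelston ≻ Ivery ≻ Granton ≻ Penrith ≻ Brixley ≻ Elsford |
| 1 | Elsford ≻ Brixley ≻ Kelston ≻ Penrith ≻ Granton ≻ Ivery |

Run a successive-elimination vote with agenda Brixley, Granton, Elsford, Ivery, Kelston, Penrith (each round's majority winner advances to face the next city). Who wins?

Round 1: Brixley vs Granton — 17–10, Brixley advances.
Round 2: Brixley vs Elsford — 17–10, Brixley advances.
Round 3: Brixley vs Ivery — 9–18, Ivery advances.
Round 4: Ivery vs Kelston — 11–16, Kelston advances.
Round 5: Kelston vs Penrith — 13–14, Penrith advances.
Penrith survives the agenda.

Penrith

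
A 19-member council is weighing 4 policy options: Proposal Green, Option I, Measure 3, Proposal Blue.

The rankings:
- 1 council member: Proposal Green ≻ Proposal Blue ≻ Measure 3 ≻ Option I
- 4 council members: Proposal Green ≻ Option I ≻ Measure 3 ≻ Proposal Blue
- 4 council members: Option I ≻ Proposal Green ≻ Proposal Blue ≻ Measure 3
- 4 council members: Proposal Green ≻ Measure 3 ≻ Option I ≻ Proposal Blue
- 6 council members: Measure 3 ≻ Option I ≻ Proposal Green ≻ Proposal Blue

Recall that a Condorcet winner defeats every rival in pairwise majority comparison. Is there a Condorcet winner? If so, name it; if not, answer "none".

Check each pair by majority over 19 ballots:
Proposal Green vs Option I: Option I wins 10–9.
Proposal Green vs Measure 3: Proposal Green wins 13–6.
Proposal Green vs Proposal Blue: Proposal Green, 19–0.
Option I vs Measure 3: 4+4 = 8 for Option I, 11 for Measure 3 — Measure 3 by 11–8.
Option I–Proposal Blue: Option I 18–1.
Measure 3 vs Proposal Blue: 14 to 5, Measure 3.
Every option loses at least once (Proposal Green loses to Option I; Option I loses to Measure 3; Measure 3 loses to Proposal Green; Proposal Blue loses to Proposal Green). The majority relation contains the cycle Proposal Green > Measure 3 > Option I > Proposal Green, so there is no Condorcet winner.

none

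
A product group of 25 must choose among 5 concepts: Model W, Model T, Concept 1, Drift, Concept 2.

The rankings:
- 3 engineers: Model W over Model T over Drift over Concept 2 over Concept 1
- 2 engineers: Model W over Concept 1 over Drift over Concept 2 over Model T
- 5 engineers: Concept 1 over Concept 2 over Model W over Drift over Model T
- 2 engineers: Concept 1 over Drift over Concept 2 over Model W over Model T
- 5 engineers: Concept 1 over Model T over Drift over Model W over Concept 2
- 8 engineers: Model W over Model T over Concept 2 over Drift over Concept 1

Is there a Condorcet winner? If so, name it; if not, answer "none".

Model W

Head-to-head results (25 engineers):
Model W vs Model T: Model W preferred on 3+2+5+2+8 = 20 ballots; Model W wins 20–5.
Model W vs Concept 1: Model W wins 13–12.
Model W vs Drift: 3+2+5+8 = 18 for Model W, 7 for Drift — Model W by 18–7.
Model W vs Concept 2: Model W preferred on 3+2+5+8 = 18 ballots; Model W wins 18–7.
Model T vs Concept 1: Concept 1, 14–11.
Model T–Drift: Model T 16–9.
Model T vs Concept 2: 16 to 9, Model T.
Concept 1 vs Drift: Concept 1 is ranked higher on 2+5+2+5 = 14 ballots, Drift on 11. Concept 1 wins 14–11.
Concept 1 vs Concept 2: Concept 1 preferred on 2+5+2+5 = 14 ballots; Concept 1 wins 14–11.
Drift–Concept 2: Concept 2 13–12.
Model W wins every pairwise contest, so Model W is the Condorcet winner.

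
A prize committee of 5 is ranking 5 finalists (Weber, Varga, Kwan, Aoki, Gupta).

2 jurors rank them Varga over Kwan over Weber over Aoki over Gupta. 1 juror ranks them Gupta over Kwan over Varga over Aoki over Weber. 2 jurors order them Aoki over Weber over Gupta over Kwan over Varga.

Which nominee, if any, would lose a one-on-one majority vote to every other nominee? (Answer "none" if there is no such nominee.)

Pairwise majorities:
Weber vs Varga: Weber preferred on 2 ballots; Varga wins 3–2.
Weber–Kwan: Kwan 3–2.
Weber vs Aoki: Weber is ranked higher on 2 ballots, Aoki on 3. Aoki wins 3–2.
Weber–Gupta: Weber 4–1.
Varga vs Kwan: Kwan, 3–2.
Varga vs Aoki: 2+1 = 3 for Varga, 2 for Aoki — Varga by 3–2.
Varga vs Gupta: Varga preferred on 2 ballots; Gupta wins 3–2.
Kwan vs Aoki: 3 to 2, Kwan.
Kwan vs Gupta: 2 for Kwan, 3 for Gupta — Gupta by 3–2.
Aoki vs Gupta: Aoki preferred on 2+2 = 4 ballots; Aoki wins 4–1.
No nominee is winless: Weber beats Gupta; Varga beats Weber; Kwan beats Weber; Aoki beats Weber; Gupta beats Varga. There is no Condorcet loser.

none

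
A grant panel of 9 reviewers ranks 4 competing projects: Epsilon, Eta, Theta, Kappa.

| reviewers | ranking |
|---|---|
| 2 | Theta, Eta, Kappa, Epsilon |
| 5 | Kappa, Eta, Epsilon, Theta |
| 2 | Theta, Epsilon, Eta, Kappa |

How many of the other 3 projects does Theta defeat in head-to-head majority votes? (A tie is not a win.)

Theta against each rival (9 reviewers):
Theta vs Epsilon: 2+2 = 4 for Theta, 5 for Epsilon — Epsilon by 5–4.
Theta vs Eta: Theta preferred on 2+2 = 4 ballots; Eta wins 5–4.
Theta vs Kappa: 4 to 5, Kappa.
Theta beats no one; loses to Epsilon, Eta, Kappa — 0 pairwise wins.

0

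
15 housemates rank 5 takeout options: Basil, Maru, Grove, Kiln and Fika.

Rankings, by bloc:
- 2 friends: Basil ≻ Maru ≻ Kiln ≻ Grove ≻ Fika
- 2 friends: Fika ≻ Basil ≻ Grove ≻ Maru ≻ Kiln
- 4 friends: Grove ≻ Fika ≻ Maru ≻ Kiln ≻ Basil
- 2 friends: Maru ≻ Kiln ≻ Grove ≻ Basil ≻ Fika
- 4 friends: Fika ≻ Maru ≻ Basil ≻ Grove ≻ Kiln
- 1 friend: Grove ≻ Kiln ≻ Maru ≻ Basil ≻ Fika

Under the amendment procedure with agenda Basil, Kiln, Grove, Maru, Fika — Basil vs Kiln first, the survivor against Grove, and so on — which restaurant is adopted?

Fika

Round 1: Basil vs Kiln — 8–7, Basil advances.
Round 2: Basil vs Grove — 8–7, Basil advances.
Round 3: Basil vs Maru — 4–11, Maru advances.
Round 4: Maru vs Fika — 5–10, Fika advances.
The agenda winner is Fika.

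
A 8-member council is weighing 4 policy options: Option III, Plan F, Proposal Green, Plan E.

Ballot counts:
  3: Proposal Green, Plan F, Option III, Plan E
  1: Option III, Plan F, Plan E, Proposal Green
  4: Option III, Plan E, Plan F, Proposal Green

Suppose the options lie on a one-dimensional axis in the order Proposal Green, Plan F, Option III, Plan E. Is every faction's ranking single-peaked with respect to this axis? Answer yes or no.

yes

Axis positions: Proposal Green=1, Plan F=2, Option III=3, Plan E=4.
Faction 1 (peak Proposal Green at position 1): ranking walks positions 1-2-3-4, expanding outward from the peak — single-peaked.
Faction 2 (peak Option III at position 3): ranking walks positions 3-2-4-1, expanding outward from the peak — single-peaked.
Faction 3 (peak Option III at position 3): ranking walks positions 3-4-2-1, expanding outward from the peak — single-peaked.
Every ranking is single-peaked on this axis.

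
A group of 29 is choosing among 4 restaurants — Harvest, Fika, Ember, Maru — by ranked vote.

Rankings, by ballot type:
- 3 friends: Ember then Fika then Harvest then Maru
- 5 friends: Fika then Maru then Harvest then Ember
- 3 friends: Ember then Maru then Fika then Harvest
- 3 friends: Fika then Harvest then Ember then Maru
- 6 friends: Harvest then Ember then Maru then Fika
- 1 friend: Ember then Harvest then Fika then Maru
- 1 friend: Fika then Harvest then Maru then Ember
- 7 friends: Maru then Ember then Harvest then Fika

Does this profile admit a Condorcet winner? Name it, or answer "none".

Head-to-head results (29 friends):
Harvest vs Fika: 14 to 15, Fika.
Harvest vs Ember: Harvest is ranked higher on 5+3+6+1 = 15 ballots, Ember on 14. Harvest wins 15–14.
Harvest vs Maru: Harvest is ranked higher on 3+3+6+1+1 = 14 ballots, Maru on 15. Maru wins 15–14.
Fika vs Ember: Fika preferred on 5+3+1 = 9 ballots; Ember wins 20–9.
Fika vs Maru: 13 to 16, Maru.
Ember vs Maru: Ember preferred on 3+3+3+6+1 = 16 ballots; Ember wins 16–13.
Every restaurant loses at least once (Harvest loses to Fika; Fika loses to Ember; Ember loses to Harvest; Maru loses to Ember). The majority relation contains the cycle Harvest → Ember → Fika → Harvest, so there is no Condorcet winner.

none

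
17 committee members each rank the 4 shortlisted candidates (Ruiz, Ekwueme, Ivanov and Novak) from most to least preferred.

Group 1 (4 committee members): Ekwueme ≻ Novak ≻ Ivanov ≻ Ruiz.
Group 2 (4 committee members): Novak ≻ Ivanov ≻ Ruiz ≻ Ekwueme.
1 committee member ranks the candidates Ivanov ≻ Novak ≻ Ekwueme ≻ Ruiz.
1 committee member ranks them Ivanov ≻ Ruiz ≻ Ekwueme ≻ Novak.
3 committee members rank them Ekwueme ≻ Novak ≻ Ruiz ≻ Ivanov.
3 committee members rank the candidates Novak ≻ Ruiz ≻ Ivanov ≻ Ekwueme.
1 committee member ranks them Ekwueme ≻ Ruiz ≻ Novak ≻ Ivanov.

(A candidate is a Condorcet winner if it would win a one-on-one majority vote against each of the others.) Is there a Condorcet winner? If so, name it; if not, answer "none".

Check each pair by majority over 17 ballots:
Ruiz vs Ekwueme: 4+1+3 = 8 for Ruiz, 9 for Ekwueme — Ekwueme by 9–8.
Ruiz–Ivanov: Ivanov 10–7.
Ruiz vs Novak: 1+1 = 2 for Ruiz, 15 for Novak — Novak by 15–2.
Ekwueme vs Ivanov: Ivanov wins 9–8.
Ekwueme–Novak: Ekwueme 9–8.
Ivanov vs Novak: 2 to 15, Novak.
Every candidate loses at least once (Ruiz loses to Ekwueme; Ekwueme loses to Ivanov; Ivanov loses to Novak; Novak loses to Ekwueme). The majority relation contains the cycle Ekwueme beats Novak beats Ivanov beats Ekwueme, so there is no Condorcet winner.

none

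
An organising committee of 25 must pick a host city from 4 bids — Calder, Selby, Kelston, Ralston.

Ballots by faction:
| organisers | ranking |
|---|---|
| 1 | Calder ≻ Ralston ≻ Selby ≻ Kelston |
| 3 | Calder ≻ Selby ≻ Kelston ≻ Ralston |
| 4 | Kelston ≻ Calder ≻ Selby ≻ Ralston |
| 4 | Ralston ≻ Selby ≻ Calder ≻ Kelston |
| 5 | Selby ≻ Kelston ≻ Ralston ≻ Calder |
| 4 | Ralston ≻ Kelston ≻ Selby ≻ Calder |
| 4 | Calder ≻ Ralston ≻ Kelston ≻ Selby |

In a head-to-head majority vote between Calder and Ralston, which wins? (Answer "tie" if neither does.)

Ralston

Ballots ranking Calder above Ralston: 1 + 3 + 4 + 4 = 12.
Ballots ranking Ralston above Calder: 25 − 12 = 13.
Ralston wins the head-to-head 13–12.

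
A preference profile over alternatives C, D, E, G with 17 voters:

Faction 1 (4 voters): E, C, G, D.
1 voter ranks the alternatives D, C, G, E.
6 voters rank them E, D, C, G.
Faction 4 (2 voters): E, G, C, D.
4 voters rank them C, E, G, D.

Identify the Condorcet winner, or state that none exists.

Pairwise majorities:
C vs D: C wins 10–7.
C vs E: C is ranked higher on 1+4 = 5 ballots, E on 12. E wins 12–5.
C vs G: 4+1+6+4 = 15 for C, 2 for G — C by 15–2.
D vs E: E, 16–1.
D vs G: 1+6 = 7 for D, 10 for G — G by 10–7.
E vs G: E wins 16–1.
Only E has no losses; E is the Condorcet winner.

E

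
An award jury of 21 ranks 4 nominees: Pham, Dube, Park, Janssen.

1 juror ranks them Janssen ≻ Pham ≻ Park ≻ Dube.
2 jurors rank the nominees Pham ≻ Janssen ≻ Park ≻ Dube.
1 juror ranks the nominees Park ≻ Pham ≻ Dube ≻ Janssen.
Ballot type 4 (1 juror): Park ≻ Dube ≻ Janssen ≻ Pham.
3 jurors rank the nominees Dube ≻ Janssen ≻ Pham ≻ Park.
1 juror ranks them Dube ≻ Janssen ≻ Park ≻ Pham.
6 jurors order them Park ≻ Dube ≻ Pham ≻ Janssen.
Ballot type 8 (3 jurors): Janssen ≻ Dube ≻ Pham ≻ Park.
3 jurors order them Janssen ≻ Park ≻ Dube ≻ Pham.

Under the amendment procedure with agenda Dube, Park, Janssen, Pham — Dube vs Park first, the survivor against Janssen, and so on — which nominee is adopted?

Janssen

Round 1: Dube vs Park — 7–14, Park advances.
Round 2: Park vs Janssen — 8–13, Janssen advances.
Round 3: Janssen vs Pham — 12–9, Janssen advances.
Janssen survives the agenda.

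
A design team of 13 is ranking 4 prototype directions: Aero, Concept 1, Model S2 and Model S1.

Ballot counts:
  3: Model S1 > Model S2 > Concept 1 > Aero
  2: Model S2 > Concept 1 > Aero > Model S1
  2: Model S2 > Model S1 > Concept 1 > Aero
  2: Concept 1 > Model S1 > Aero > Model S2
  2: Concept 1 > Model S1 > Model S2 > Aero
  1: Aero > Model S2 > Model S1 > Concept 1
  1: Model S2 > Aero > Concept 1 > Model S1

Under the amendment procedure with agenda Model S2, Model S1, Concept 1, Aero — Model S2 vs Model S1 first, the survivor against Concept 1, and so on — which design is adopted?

Concept 1

Round 1: Model S2 vs Model S1 — 6–7, Model S1 advances.
Round 2: Model S1 vs Concept 1 — 6–7, Concept 1 advances.
Round 3: Concept 1 vs Aero — 11–2, Concept 1 advances.
The agenda winner is Concept 1.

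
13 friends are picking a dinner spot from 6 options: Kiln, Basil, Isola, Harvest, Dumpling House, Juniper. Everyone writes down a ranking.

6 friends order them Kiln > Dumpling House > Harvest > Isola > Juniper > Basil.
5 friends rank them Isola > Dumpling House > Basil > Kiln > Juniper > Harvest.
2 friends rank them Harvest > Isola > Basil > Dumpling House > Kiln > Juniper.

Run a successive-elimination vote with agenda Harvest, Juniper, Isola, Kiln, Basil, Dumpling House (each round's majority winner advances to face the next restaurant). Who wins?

Round 1: Harvest vs Juniper — 8–5, Harvest advances.
Round 2: Harvest vs Isola — 8–5, Harvest advances.
Round 3: Harvest vs Kiln — 2–11, Kiln advances.
Round 4: Kiln vs Basil — 6–7, Basil advances.
Round 5: Basil vs Dumpling House — 2–11, Dumpling House advances.
Dumpling House survives the agenda.

Dumpling House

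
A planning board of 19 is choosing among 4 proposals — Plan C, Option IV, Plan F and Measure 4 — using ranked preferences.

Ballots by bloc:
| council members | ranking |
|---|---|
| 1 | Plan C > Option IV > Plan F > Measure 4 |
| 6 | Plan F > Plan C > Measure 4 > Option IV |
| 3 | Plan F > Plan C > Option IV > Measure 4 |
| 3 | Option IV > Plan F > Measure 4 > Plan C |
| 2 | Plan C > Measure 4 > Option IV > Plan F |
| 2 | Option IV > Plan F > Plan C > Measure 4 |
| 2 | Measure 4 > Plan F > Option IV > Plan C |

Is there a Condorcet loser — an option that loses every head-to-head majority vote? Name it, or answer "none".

Pairwise majorities:
Plan C vs Option IV: Plan C, 12–7.
Plan C vs Plan F: 1+2 = 3 for Plan C, 16 for Plan F — Plan F by 16–3.
Plan C vs Measure 4: Plan C is ranked higher on 1+6+3+2+2 = 14 ballots, Measure 4 on 5. Plan C wins 14–5.
Option IV–Plan F: Plan F 11–8.
Option IV vs Measure 4: Option IV is ranked higher on 1+3+3+2 = 9 ballots, Measure 4 on 10. Measure 4 wins 10–9.
Plan F vs Measure 4: Plan F, 15–4.
Option IV loses to every other option — it is the Condorcet loser.

Option IV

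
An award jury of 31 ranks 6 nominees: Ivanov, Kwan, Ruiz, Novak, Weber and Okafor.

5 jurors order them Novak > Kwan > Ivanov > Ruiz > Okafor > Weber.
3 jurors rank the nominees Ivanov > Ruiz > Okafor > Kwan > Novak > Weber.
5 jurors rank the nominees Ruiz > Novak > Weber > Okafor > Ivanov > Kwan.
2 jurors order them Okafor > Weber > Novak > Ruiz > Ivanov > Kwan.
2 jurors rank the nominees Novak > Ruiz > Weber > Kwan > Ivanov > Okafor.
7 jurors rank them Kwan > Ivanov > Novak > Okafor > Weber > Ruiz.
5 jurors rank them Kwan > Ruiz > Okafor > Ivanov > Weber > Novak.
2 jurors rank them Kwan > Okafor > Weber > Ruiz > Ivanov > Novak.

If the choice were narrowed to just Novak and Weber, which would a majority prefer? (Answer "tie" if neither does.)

Novak

Ballots ranking Novak above Weber: 5 + 3 + 5 + 2 + 7 = 22.
Ballots ranking Weber above Novak: 31 − 22 = 9.
Novak wins the head-to-head 22–9.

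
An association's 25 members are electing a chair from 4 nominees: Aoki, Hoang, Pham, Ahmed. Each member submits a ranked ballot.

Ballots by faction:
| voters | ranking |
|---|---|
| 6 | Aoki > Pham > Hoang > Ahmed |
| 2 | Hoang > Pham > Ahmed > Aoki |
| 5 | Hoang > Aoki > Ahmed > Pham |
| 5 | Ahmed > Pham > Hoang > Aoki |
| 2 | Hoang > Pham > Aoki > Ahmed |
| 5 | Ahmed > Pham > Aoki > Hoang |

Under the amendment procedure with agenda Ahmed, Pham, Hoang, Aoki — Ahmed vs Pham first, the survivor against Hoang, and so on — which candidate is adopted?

Hoang

Round 1: Ahmed vs Pham — 15–10, Ahmed advances.
Round 2: Ahmed vs Hoang — 10–15, Hoang advances.
Round 3: Hoang vs Aoki — 14–11, Hoang advances.
The agenda winner is Hoang.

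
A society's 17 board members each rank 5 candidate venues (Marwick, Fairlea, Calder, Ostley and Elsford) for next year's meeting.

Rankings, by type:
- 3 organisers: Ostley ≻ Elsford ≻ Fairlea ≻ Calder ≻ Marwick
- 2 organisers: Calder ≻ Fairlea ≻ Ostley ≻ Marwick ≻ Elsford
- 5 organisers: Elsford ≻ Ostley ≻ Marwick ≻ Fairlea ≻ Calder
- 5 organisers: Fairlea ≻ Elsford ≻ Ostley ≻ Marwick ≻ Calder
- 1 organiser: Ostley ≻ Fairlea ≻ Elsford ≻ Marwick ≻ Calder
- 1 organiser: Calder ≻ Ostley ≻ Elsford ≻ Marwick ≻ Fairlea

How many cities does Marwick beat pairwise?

Marwick against each rival (17 organisers):
Marwick vs Fairlea: Fairlea wins 11–6.
Marwick vs Calder: Marwick, 11–6.
Marwick vs Ostley: Ostley, 17–0.
Marwick vs Elsford: Marwick is ranked higher on 2 ballots, Elsford on 15. Elsford wins 15–2.
Marwick beats Calder; loses to Fairlea, Ostley, Elsford — 1 pairwise win.

1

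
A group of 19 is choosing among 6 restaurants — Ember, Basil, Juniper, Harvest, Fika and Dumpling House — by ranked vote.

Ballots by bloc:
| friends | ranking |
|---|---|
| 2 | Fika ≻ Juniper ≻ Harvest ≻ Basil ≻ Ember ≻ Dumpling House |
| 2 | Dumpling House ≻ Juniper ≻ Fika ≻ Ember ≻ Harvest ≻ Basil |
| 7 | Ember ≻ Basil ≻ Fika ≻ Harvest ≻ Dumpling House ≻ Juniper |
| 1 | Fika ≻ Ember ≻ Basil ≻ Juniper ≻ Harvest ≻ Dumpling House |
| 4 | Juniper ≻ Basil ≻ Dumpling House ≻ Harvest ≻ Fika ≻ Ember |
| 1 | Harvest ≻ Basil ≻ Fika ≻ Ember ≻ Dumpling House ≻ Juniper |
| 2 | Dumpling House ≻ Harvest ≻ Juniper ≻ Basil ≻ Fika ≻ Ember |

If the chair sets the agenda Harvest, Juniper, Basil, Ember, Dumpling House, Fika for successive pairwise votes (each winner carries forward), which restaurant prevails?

Round 1: Harvest vs Juniper — 10–9, Harvest advances.
Round 2: Harvest vs Basil — 7–12, Basil advances.
Round 3: Basil vs Ember — 9–10, Ember advances.
Round 4: Ember vs Dumpling House — 11–8, Ember advances.
Round 5: Ember vs Fika — 7–12, Fika advances.
Fika survives the agenda.

Fika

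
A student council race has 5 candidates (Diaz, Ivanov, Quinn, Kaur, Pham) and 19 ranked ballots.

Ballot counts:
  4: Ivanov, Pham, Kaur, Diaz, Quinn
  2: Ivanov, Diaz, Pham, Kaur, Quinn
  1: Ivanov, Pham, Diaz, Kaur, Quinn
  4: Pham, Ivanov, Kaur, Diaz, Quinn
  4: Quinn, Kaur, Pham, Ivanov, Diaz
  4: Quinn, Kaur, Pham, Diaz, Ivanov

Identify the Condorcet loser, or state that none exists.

Head-to-head results (19 voters):
Diaz vs Ivanov: 4 to 15, Ivanov.
Diaz vs Quinn: Diaz is ranked higher on 4+2+1+4 = 11 ballots, Quinn on 8. Diaz wins 11–8.
Diaz vs Kaur: Kaur wins 16–3.
Diaz vs Pham: Pham wins 17–2.
Ivanov–Quinn: Ivanov 11–8.
Ivanov vs Kaur: Ivanov preferred on 4+2+1+4 = 11 ballots; Ivanov wins 11–8.
Ivanov vs Pham: Pham wins 12–7.
Quinn–Kaur: Kaur 11–8.
Quinn–Pham: Pham 11–8.
Kaur–Pham: Pham 11–8.
Only Quinn has no wins; Quinn is the Condorcet loser.

Quinn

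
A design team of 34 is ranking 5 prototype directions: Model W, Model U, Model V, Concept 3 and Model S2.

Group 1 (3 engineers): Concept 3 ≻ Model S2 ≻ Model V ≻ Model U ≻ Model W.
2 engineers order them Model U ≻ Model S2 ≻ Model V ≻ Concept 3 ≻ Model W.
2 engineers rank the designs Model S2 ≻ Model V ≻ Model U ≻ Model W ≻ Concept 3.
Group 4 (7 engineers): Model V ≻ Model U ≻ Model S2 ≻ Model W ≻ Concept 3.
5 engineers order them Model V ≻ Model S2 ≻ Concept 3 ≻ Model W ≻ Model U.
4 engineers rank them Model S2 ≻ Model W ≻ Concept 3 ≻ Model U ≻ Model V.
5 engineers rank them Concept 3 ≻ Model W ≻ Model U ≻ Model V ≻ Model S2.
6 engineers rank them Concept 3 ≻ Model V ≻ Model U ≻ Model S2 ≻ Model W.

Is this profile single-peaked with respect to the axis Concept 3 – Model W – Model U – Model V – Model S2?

no

Axis positions: Concept 3=1, Model W=2, Model U=3, Model V=4, Model S2=5.
Group 1: ranking walks positions 1-5-4-3-2; Model S2 is ranked above Model W even though Model W lies between Model S2 and the peak Concept 3 on the axis — preferences dip and rise again. Not single-peaked.
Group 2: ranking walks positions 3-5-4-1-2; Model S2 is ranked above Model V even though Model V lies between Model S2 and the peak Model U on the axis — preferences dip and rise again. Not single-peaked.
Group 3 (peak Model S2 at position 5): ranking walks positions 5-4-3-2-1, expanding outward from the peak — single-peaked.
Group 4 (peak Model V at position 4): ranking walks positions 4-3-5-2-1, expanding outward from the peak — single-peaked.
Group 5: ranking walks positions 4-5-1-2-3; Concept 3 is ranked above Model U even though Model U lies between Concept 3 and the peak Model V on the axis — preferences dip and rise again. Not single-peaked.
Group 6: ranking walks positions 5-2-1-3-4; Model W is ranked above Model V even though Model V lies between Model W and the peak Model S2 on the axis — preferences dip and rise again. Not single-peaked.
Group 7 (peak Concept 3 at position 1): ranking walks positions 1-2-3-4-5, expanding outward from the peak — single-peaked.
Group 8: ranking walks positions 1-4-3-5-2; Model V is ranked above Model W even though Model W lies between Model V and the peak Concept 3 on the axis — preferences dip and rise again. Not single-peaked.
Group 1 violates single-peakedness, so the profile is not single-peaked on this axis.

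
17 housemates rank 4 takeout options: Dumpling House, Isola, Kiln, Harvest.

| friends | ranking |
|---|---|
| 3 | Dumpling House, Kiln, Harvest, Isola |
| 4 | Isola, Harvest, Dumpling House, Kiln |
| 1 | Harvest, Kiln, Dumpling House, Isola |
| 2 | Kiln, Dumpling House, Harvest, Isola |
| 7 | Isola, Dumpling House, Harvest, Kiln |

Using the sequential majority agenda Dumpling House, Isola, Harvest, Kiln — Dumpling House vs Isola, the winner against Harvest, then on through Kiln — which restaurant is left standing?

Isola

Round 1: Dumpling House vs Isola — 6–11, Isola advances.
Round 2: Isola vs Harvest — 11–6, Isola advances.
Round 3: Isola vs Kiln — 11–6, Isola advances.
The agenda winner is Isola.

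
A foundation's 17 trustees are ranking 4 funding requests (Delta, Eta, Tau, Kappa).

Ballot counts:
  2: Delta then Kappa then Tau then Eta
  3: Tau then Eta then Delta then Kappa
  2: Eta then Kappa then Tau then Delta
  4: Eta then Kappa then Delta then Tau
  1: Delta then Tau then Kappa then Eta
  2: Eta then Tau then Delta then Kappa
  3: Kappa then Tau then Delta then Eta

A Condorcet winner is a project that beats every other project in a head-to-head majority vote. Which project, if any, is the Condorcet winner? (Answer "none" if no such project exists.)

none

Pairwise majorities:
Delta–Eta: Eta 11–6.
Delta vs Tau: Tau wins 10–7.
Delta vs Kappa: Kappa wins 9–8.
Eta vs Tau: Tau wins 9–8.
Eta–Kappa: Eta 11–6.
Tau vs Kappa: Kappa wins 11–6.
Each project drops at least one matchup (Delta loses to Eta; Eta loses to Tau; Tau loses to Kappa; Kappa loses to Eta); the cycle Eta beats Kappa beats Tau beats Eta rules out a Condorcet winner.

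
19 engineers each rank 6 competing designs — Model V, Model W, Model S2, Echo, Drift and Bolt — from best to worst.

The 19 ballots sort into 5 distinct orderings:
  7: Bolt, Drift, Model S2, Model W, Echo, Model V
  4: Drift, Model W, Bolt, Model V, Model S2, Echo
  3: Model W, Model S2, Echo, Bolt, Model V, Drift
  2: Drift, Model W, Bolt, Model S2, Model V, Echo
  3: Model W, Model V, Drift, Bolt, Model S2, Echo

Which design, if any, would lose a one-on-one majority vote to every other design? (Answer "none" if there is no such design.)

Head-to-head results (19 engineers):
Model V–Model W: Model W 19–0.
Model V vs Model S2: Model S2 wins 12–7.
Model V vs Echo: 9 to 10, Echo.
Model V vs Drift: Model V preferred on 3+3 = 6 ballots; Drift wins 13–6.
Model V vs Bolt: Bolt wins 16–3.
Model W vs Model S2: 12 to 7, Model W.
Model W vs Echo: Model W is ranked higher on 7+4+3+2+3 = 19 ballots, Echo on 0. Model W wins 19–0.
Model W vs Drift: Model W preferred on 3+3 = 6 ballots; Drift wins 13–6.
Model W vs Bolt: Model W, 12–7.
Model S2 vs Echo: Model S2 wins 19–0.
Model S2 vs Drift: Drift, 16–3.
Model S2 vs Bolt: Bolt, 16–3.
Echo vs Drift: Echo is ranked higher on 3 ballots, Drift on 16. Drift wins 16–3.
Echo vs Bolt: Bolt, 16–3.
Drift vs Bolt: 9 to 10, Bolt.
Model V is beaten in every head-to-head and is the Condorcet loser.

Model V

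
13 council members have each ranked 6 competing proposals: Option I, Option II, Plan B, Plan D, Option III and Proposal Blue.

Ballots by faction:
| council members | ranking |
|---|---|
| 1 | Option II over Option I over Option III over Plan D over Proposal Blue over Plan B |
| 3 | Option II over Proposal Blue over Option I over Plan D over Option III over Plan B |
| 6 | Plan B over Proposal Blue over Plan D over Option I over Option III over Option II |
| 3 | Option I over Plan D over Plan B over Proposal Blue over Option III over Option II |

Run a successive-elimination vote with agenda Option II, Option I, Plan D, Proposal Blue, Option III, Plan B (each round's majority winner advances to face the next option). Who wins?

Plan B

Round 1: Option II vs Option I — 4–9, Option I advances.
Round 2: Option I vs Plan D — 7–6, Option I advances.
Round 3: Option I vs Proposal Blue — 4–9, Proposal Blue advances.
Round 4: Proposal Blue vs Option III — 12–1, Proposal Blue advances.
Round 5: Proposal Blue vs Plan B — 4–9, Plan B advances.
Plan B survives the agenda.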